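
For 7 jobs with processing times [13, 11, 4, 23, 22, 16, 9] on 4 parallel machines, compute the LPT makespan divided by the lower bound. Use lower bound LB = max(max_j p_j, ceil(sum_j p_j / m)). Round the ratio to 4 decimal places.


LPT order: [23, 22, 16, 13, 11, 9, 4]
Machine loads after assignment: [23, 26, 25, 24]
LPT makespan = 26
Lower bound = max(max_job, ceil(total/4)) = max(23, 25) = 25
Ratio = 26 / 25 = 1.04

1.04


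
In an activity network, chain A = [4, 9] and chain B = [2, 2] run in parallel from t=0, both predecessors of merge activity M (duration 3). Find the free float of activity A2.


ES(A2) = sum of predecessors on chain A = 4
EF(A2) = ES + duration = 4 + 9 = 13
Successor of A2 is M. ES(M) = max(sum(A), sum(B)) = max(13, 4) = 13
Free float = ES(successor) - EF(current) = 13 - 13 = 0

0


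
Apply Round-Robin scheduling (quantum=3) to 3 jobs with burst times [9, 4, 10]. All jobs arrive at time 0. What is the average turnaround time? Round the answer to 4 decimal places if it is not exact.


Time quantum = 3
Execution trace:
  J1 runs 3 units, time = 3
  J2 runs 3 units, time = 6
  J3 runs 3 units, time = 9
  J1 runs 3 units, time = 12
  J2 runs 1 units, time = 13
  J3 runs 3 units, time = 16
  J1 runs 3 units, time = 19
  J3 runs 3 units, time = 22
  J3 runs 1 units, time = 23
Finish times: [19, 13, 23]
Average turnaround = 55/3 = 18.3333

18.3333


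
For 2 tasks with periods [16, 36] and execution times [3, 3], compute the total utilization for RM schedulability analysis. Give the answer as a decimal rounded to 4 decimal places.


Compute individual utilizations (exact fractions):
  Task 1: C/T = 3/16 (approx. 0.1875)
  Task 2: C/T = 3/36 = 1/12 (approx. 0.0833)
Total utilization U = 3/16 + 1/12 = 13/48
Rounded to 4 decimal places: U = 0.2708
RM (Liu & Layland) bound for 2 tasks = 0.828427; compare with U = 13/48 (approx. 0.270833)
U <= bound, so schedulable by RM sufficient condition.

0.2708


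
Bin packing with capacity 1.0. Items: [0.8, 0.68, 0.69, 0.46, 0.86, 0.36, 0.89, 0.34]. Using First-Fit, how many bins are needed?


Place items sequentially using First-Fit:
  Item 0.8 -> new Bin 1
  Item 0.68 -> new Bin 2
  Item 0.69 -> new Bin 3
  Item 0.46 -> new Bin 4
  Item 0.86 -> new Bin 5
  Item 0.36 -> Bin 4 (now 0.82)
  Item 0.89 -> new Bin 6
  Item 0.34 -> new Bin 7
Total bins used = 7

7


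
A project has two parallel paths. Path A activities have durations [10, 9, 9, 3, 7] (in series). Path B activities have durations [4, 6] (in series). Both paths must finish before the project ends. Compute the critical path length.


Path A total = 10 + 9 + 9 + 3 + 7 = 38
Path B total = 4 + 6 = 10
Critical path = longest path = max(38, 10) = 38

38


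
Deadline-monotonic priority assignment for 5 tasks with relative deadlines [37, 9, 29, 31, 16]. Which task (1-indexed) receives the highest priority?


Sort tasks by relative deadline (ascending):
  Task 2: deadline = 9
  Task 5: deadline = 16
  Task 3: deadline = 29
  Task 4: deadline = 31
  Task 1: deadline = 37
Priority order (highest first): [2, 5, 3, 4, 1]
Highest priority task = 2

2


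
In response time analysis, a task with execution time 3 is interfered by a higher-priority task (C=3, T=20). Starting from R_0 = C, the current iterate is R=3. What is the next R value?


R_next = C + ceil(R_prev / T_hp) * C_hp
ceil(3 / 20) = ceil(0.15) = 1
Interference = 1 * 3 = 3
R_next = 3 + 3 = 6

6


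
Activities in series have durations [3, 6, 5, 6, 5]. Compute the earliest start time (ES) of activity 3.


Activity 3 starts after activities 1 through 2 complete.
Predecessor durations: [3, 6]
ES = 3 + 6 = 9

9


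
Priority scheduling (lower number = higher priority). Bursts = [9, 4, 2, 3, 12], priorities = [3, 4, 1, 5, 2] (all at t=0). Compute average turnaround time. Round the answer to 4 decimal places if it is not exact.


Sort by priority (ascending = highest first):
Order: [(1, 2), (2, 12), (3, 9), (4, 4), (5, 3)]
Completion times:
  Priority 1, burst=2, C=2
  Priority 2, burst=12, C=14
  Priority 3, burst=9, C=23
  Priority 4, burst=4, C=27
  Priority 5, burst=3, C=30
Average turnaround = 96/5 = 19.2

19.2


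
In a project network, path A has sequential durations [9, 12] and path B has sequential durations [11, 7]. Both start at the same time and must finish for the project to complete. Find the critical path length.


Path A total = 9 + 12 = 21
Path B total = 11 + 7 = 18
Critical path = longest path = max(21, 18) = 21

21


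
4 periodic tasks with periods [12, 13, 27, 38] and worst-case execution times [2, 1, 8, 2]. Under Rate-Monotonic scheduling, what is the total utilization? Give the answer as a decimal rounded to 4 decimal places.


Compute individual utilizations (exact fractions):
  Task 1: C/T = 2/12 = 1/6 (approx. 0.1667)
  Task 2: C/T = 1/13 (approx. 0.0769)
  Task 3: C/T = 8/27 (approx. 0.2963)
  Task 4: C/T = 2/38 = 1/19 (approx. 0.0526)
Total utilization U = 1/6 + 1/13 + 8/27 + 1/19 = 7903/13338
Rounded to 4 decimal places: U = 0.5925
RM (Liu & Layland) bound for 4 tasks = 0.756828; compare with U = 7903/13338 (approx. 0.592518)
U <= bound, so schedulable by RM sufficient condition.

0.5925


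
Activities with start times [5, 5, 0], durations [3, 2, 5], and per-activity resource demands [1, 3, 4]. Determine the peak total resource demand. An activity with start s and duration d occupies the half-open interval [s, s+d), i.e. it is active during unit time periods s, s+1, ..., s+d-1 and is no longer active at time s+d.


Each activity i is active on [start_i, start_i + duration_i).
Compute total resource usage per time slot:
  t=0: active resources = [4], total = 4
  t=1: active resources = [4], total = 4
  t=2: active resources = [4], total = 4
  t=3: active resources = [4], total = 4
  t=4: active resources = [4], total = 4
  t=5: active resources = [1, 3], total = 4
  t=6: active resources = [1, 3], total = 4
  t=7: active resources = [1], total = 1
Peak resource demand = 4

4


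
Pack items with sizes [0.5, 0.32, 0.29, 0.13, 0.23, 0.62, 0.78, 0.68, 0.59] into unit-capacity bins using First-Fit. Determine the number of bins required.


Place items sequentially using First-Fit:
  Item 0.5 -> new Bin 1
  Item 0.32 -> Bin 1 (now 0.82)
  Item 0.29 -> new Bin 2
  Item 0.13 -> Bin 1 (now 0.95)
  Item 0.23 -> Bin 2 (now 0.52)
  Item 0.62 -> new Bin 3
  Item 0.78 -> new Bin 4
  Item 0.68 -> new Bin 5
  Item 0.59 -> new Bin 6
Total bins used = 6

6


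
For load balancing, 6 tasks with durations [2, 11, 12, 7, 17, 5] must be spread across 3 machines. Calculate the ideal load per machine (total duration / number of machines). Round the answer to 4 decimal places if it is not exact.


Total processing time = 2 + 11 + 12 + 7 + 17 + 5 = 54
Number of machines = 3
Ideal balanced load = 54 / 3 = 18.0

18.0


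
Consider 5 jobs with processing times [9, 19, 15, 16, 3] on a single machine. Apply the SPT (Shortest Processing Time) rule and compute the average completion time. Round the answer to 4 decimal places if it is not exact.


Sort jobs by processing time (SPT order): [3, 9, 15, 16, 19]
Compute completion times sequentially:
  Job 1: processing = 3, completes at 3
  Job 2: processing = 9, completes at 12
  Job 3: processing = 15, completes at 27
  Job 4: processing = 16, completes at 43
  Job 5: processing = 19, completes at 62
Sum of completion times = 147
Average completion time = 147/5 = 29.4

29.4


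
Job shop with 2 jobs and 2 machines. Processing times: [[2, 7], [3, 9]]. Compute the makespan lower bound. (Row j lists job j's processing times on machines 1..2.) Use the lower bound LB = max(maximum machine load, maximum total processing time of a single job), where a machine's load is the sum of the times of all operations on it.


Machine loads:
  Machine 1: 2 + 3 = 5
  Machine 2: 7 + 9 = 16
Max machine load = 16
Job totals:
  Job 1: 9
  Job 2: 12
Max job total = 12
Lower bound = max(16, 12) = 16

16


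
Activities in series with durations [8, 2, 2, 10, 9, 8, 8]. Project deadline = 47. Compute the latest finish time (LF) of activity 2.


LF(activity 2) = deadline - sum of successor durations
Successors: activities 3 through 7 with durations [2, 10, 9, 8, 8]
Sum of successor durations = 37
LF = 47 - 37 = 10

10


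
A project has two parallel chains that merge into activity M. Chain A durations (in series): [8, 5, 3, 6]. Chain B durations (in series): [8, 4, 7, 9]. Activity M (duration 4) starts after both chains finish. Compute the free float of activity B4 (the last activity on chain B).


ES(B4) = sum of predecessors on chain B = 19
EF(B4) = ES + duration = 19 + 9 = 28
Successor of B4 is M. ES(M) = max(sum(A), sum(B)) = max(22, 28) = 28
Free float = ES(successor) - EF(current) = 28 - 28 = 0

0


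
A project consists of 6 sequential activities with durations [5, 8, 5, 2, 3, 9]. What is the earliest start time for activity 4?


Activity 4 starts after activities 1 through 3 complete.
Predecessor durations: [5, 8, 5]
ES = 5 + 8 + 5 = 18

18


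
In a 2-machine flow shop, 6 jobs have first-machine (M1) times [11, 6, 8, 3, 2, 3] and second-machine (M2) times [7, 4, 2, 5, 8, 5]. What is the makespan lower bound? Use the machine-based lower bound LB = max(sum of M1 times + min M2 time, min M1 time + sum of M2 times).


LB1 = sum(M1 times) + min(M2 times) = 33 + 2 = 35
LB2 = min(M1 times) + sum(M2 times) = 2 + 31 = 33
Lower bound = max(LB1, LB2) = max(35, 33) = 35

35


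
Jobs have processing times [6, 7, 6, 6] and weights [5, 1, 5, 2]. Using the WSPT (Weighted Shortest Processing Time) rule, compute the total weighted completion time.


Compute p/w ratios and sort ascending (WSPT): [(6, 5), (6, 5), (6, 2), (7, 1)]
Compute weighted completion times:
  Job (p=6,w=5): C=6, w*C=5*6=30
  Job (p=6,w=5): C=12, w*C=5*12=60
  Job (p=6,w=2): C=18, w*C=2*18=36
  Job (p=7,w=1): C=25, w*C=1*25=25
Total weighted completion time = 151

151


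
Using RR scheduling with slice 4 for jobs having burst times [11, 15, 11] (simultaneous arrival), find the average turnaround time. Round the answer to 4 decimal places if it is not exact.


Time quantum = 4
Execution trace:
  J1 runs 4 units, time = 4
  J2 runs 4 units, time = 8
  J3 runs 4 units, time = 12
  J1 runs 4 units, time = 16
  J2 runs 4 units, time = 20
  J3 runs 4 units, time = 24
  J1 runs 3 units, time = 27
  J2 runs 4 units, time = 31
  J3 runs 3 units, time = 34
  J2 runs 3 units, time = 37
Finish times: [27, 37, 34]
Average turnaround = 98/3 = 32.6667

32.6667


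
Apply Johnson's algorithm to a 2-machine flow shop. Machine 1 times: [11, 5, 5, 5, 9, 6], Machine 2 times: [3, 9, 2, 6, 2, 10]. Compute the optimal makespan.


Apply Johnson's rule:
  Group 1 (a <= b): [(2, 5, 9), (4, 5, 6), (6, 6, 10)]
  Group 2 (a > b): [(1, 11, 3), (3, 5, 2), (5, 9, 2)]
Optimal job order: [2, 4, 6, 1, 3, 5]
Schedule:
  Job 2: M1 done at 5, M2 done at 14
  Job 4: M1 done at 10, M2 done at 20
  Job 6: M1 done at 16, M2 done at 30
  Job 1: M1 done at 27, M2 done at 33
  Job 3: M1 done at 32, M2 done at 35
  Job 5: M1 done at 41, M2 done at 43
Makespan = 43

43


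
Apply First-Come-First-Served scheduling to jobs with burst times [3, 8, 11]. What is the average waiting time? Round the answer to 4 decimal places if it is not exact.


FCFS order (as given): [3, 8, 11]
Waiting times:
  Job 1: wait = 0
  Job 2: wait = 3
  Job 3: wait = 11
Sum of waiting times = 14
Average waiting time = 14/3 = 4.6667

4.6667


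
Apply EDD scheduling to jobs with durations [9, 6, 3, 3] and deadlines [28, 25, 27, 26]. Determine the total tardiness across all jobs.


Sort by due date (EDD order): [(6, 25), (3, 26), (3, 27), (9, 28)]
Compute completion times and tardiness:
  Job 1: p=6, d=25, C=6, tardiness=max(0,6-25)=0
  Job 2: p=3, d=26, C=9, tardiness=max(0,9-26)=0
  Job 3: p=3, d=27, C=12, tardiness=max(0,12-27)=0
  Job 4: p=9, d=28, C=21, tardiness=max(0,21-28)=0
Total tardiness = 0

0


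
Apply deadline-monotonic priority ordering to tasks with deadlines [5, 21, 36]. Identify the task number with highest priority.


Sort tasks by relative deadline (ascending):
  Task 1: deadline = 5
  Task 2: deadline = 21
  Task 3: deadline = 36
Priority order (highest first): [1, 2, 3]
Highest priority task = 1

1


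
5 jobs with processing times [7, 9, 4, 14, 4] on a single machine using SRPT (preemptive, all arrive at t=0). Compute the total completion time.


Since all jobs arrive at t=0, SRPT equals SPT ordering.
SPT order: [4, 4, 7, 9, 14]
Completion times:
  Job 1: p=4, C=4
  Job 2: p=4, C=8
  Job 3: p=7, C=15
  Job 4: p=9, C=24
  Job 5: p=14, C=38
Total completion time = 4 + 8 + 15 + 24 + 38 = 89

89


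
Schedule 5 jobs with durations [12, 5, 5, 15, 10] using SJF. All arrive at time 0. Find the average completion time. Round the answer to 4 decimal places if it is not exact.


SJF order (ascending): [5, 5, 10, 12, 15]
Completion times:
  Job 1: burst=5, C=5
  Job 2: burst=5, C=10
  Job 3: burst=10, C=20
  Job 4: burst=12, C=32
  Job 5: burst=15, C=47
Average completion = 114/5 = 22.8

22.8


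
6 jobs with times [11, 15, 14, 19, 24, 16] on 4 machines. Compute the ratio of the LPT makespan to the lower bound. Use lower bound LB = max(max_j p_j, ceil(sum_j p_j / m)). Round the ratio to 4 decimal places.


LPT order: [24, 19, 16, 15, 14, 11]
Machine loads after assignment: [24, 19, 27, 29]
LPT makespan = 29
Lower bound = max(max_job, ceil(total/4)) = max(24, 25) = 25
Ratio = 29 / 25 = 1.16

1.16


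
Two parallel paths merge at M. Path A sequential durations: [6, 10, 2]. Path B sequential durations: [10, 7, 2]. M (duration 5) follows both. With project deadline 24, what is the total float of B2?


Forward pass: ES(B2) = sum of predecessors on chain B = 10
EF = ES + duration = 10 + 7 = 17
Backward pass: LF(M) = deadline = 24; LS(M) = 24 - 5 = 19
LF(B2) = LS(M) - sum(successors on chain B) = 19 - 2 = 17
LS = LF - duration = 17 - 7 = 10
Total float = LS - ES = 10 - 10 = 0

0


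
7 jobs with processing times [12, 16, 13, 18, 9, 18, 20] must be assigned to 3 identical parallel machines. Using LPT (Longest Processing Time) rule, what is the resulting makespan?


Sort jobs in decreasing order (LPT): [20, 18, 18, 16, 13, 12, 9]
Assign each job to the least loaded machine:
  Machine 1: jobs [20, 12], load = 32
  Machine 2: jobs [18, 16], load = 34
  Machine 3: jobs [18, 13, 9], load = 40
Makespan = max load = 40

40


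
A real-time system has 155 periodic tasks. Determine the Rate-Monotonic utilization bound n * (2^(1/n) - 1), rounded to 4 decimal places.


Compute 2^(1/155) = 1.0044819312
Subtract 1: 1.0044819312 - 1 = 0.0044819312
Multiply by n: 155 * 0.0044819312 = 0.6946993360
Round to 4 dp: 0.6947

0.6947


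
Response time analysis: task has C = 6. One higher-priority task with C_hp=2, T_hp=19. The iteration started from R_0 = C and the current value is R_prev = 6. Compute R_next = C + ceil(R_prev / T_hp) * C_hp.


R_next = C + ceil(R_prev / T_hp) * C_hp
ceil(6 / 19) = ceil(0.3158) = 1
Interference = 1 * 2 = 2
R_next = 6 + 2 = 8

8


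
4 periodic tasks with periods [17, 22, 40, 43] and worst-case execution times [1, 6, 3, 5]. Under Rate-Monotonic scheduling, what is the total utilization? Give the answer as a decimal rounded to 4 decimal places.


Compute individual utilizations (exact fractions):
  Task 1: C/T = 1/17 (approx. 0.0588)
  Task 2: C/T = 6/22 = 3/11 (approx. 0.2727)
  Task 3: C/T = 3/40 (approx. 0.075)
  Task 4: C/T = 5/43 (approx. 0.1163)
Total utilization U = 1/17 + 3/11 + 3/40 + 5/43 = 168163/321640
Rounded to 4 decimal places: U = 0.5228
RM (Liu & Layland) bound for 4 tasks = 0.756828; compare with U = 168163/321640 (approx. 0.522830)
U <= bound, so schedulable by RM sufficient condition.

0.5228


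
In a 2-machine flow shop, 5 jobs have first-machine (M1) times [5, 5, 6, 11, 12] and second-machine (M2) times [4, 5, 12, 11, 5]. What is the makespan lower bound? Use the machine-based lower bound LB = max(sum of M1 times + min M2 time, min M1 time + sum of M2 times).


LB1 = sum(M1 times) + min(M2 times) = 39 + 4 = 43
LB2 = min(M1 times) + sum(M2 times) = 5 + 37 = 42
Lower bound = max(LB1, LB2) = max(43, 42) = 43

43


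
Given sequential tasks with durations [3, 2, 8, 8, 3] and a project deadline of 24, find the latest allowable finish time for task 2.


LF(activity 2) = deadline - sum of successor durations
Successors: activities 3 through 5 with durations [8, 8, 3]
Sum of successor durations = 19
LF = 24 - 19 = 5

5


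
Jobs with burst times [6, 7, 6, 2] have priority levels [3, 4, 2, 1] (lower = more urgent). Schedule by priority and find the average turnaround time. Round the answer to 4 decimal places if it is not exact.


Sort by priority (ascending = highest first):
Order: [(1, 2), (2, 6), (3, 6), (4, 7)]
Completion times:
  Priority 1, burst=2, C=2
  Priority 2, burst=6, C=8
  Priority 3, burst=6, C=14
  Priority 4, burst=7, C=21
Average turnaround = 45/4 = 11.25

11.25


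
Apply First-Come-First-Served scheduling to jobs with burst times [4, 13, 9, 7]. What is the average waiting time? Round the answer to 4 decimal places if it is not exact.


FCFS order (as given): [4, 13, 9, 7]
Waiting times:
  Job 1: wait = 0
  Job 2: wait = 4
  Job 3: wait = 17
  Job 4: wait = 26
Sum of waiting times = 47
Average waiting time = 47/4 = 11.75

11.75


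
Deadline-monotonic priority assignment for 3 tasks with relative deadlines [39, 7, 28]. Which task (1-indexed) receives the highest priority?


Sort tasks by relative deadline (ascending):
  Task 2: deadline = 7
  Task 3: deadline = 28
  Task 1: deadline = 39
Priority order (highest first): [2, 3, 1]
Highest priority task = 2

2


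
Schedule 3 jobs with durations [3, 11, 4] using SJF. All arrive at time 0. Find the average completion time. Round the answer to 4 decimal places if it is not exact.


SJF order (ascending): [3, 4, 11]
Completion times:
  Job 1: burst=3, C=3
  Job 2: burst=4, C=7
  Job 3: burst=11, C=18
Average completion = 28/3 = 9.3333

9.3333


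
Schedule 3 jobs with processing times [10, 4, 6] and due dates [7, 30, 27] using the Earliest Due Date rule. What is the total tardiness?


Sort by due date (EDD order): [(10, 7), (6, 27), (4, 30)]
Compute completion times and tardiness:
  Job 1: p=10, d=7, C=10, tardiness=max(0,10-7)=3
  Job 2: p=6, d=27, C=16, tardiness=max(0,16-27)=0
  Job 3: p=4, d=30, C=20, tardiness=max(0,20-30)=0
Total tardiness = 3

3


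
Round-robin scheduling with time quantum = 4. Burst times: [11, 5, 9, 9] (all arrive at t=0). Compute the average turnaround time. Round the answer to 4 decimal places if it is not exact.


Time quantum = 4
Execution trace:
  J1 runs 4 units, time = 4
  J2 runs 4 units, time = 8
  J3 runs 4 units, time = 12
  J4 runs 4 units, time = 16
  J1 runs 4 units, time = 20
  J2 runs 1 units, time = 21
  J3 runs 4 units, time = 25
  J4 runs 4 units, time = 29
  J1 runs 3 units, time = 32
  J3 runs 1 units, time = 33
  J4 runs 1 units, time = 34
Finish times: [32, 21, 33, 34]
Average turnaround = 120/4 = 30.0

30.0


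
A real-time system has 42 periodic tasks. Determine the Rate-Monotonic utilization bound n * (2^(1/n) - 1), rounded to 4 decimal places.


Compute 2^(1/42) = 1.0166404394
Subtract 1: 1.0166404394 - 1 = 0.0166404394
Multiply by n: 42 * 0.0166404394 = 0.6988984548
Round to 4 dp: 0.6989

0.6989


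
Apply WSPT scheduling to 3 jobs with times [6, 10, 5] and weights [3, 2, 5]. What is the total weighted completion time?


Compute p/w ratios and sort ascending (WSPT): [(5, 5), (6, 3), (10, 2)]
Compute weighted completion times:
  Job (p=5,w=5): C=5, w*C=5*5=25
  Job (p=6,w=3): C=11, w*C=3*11=33
  Job (p=10,w=2): C=21, w*C=2*21=42
Total weighted completion time = 100

100


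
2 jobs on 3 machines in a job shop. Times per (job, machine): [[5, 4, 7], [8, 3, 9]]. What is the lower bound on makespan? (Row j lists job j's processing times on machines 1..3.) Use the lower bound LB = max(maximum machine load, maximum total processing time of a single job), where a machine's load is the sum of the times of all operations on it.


Machine loads:
  Machine 1: 5 + 8 = 13
  Machine 2: 4 + 3 = 7
  Machine 3: 7 + 9 = 16
Max machine load = 16
Job totals:
  Job 1: 16
  Job 2: 20
Max job total = 20
Lower bound = max(16, 20) = 20

20


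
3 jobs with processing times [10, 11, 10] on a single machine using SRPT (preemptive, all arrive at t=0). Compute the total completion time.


Since all jobs arrive at t=0, SRPT equals SPT ordering.
SPT order: [10, 10, 11]
Completion times:
  Job 1: p=10, C=10
  Job 2: p=10, C=20
  Job 3: p=11, C=31
Total completion time = 10 + 20 + 31 = 61

61


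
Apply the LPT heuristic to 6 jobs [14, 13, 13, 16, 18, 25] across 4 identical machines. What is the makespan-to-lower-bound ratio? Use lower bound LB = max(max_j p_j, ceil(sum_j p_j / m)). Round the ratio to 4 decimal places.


LPT order: [25, 18, 16, 14, 13, 13]
Machine loads after assignment: [25, 18, 29, 27]
LPT makespan = 29
Lower bound = max(max_job, ceil(total/4)) = max(25, 25) = 25
Ratio = 29 / 25 = 1.16

1.16


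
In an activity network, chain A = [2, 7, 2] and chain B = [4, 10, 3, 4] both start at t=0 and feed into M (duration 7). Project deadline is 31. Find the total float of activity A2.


Forward pass: ES(A2) = sum of predecessors on chain A = 2
EF = ES + duration = 2 + 7 = 9
Backward pass: LF(M) = deadline = 31; LS(M) = 31 - 7 = 24
LF(A2) = LS(M) - sum(successors on chain A) = 24 - 2 = 22
LS = LF - duration = 22 - 7 = 15
Total float = LS - ES = 15 - 2 = 13

13


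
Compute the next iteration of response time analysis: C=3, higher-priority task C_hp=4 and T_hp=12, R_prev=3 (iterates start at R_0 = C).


R_next = C + ceil(R_prev / T_hp) * C_hp
ceil(3 / 12) = ceil(0.25) = 1
Interference = 1 * 4 = 4
R_next = 3 + 4 = 7

7


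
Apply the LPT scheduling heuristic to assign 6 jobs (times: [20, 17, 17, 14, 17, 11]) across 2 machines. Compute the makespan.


Sort jobs in decreasing order (LPT): [20, 17, 17, 17, 14, 11]
Assign each job to the least loaded machine:
  Machine 1: jobs [20, 17, 11], load = 48
  Machine 2: jobs [17, 17, 14], load = 48
Makespan = max load = 48

48


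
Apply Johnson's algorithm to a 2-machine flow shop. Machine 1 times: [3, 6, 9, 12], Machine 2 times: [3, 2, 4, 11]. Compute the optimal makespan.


Apply Johnson's rule:
  Group 1 (a <= b): [(1, 3, 3)]
  Group 2 (a > b): [(4, 12, 11), (3, 9, 4), (2, 6, 2)]
Optimal job order: [1, 4, 3, 2]
Schedule:
  Job 1: M1 done at 3, M2 done at 6
  Job 4: M1 done at 15, M2 done at 26
  Job 3: M1 done at 24, M2 done at 30
  Job 2: M1 done at 30, M2 done at 32
Makespan = 32

32


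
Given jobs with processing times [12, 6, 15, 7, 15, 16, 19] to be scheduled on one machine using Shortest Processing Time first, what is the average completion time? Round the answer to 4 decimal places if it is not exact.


Sort jobs by processing time (SPT order): [6, 7, 12, 15, 15, 16, 19]
Compute completion times sequentially:
  Job 1: processing = 6, completes at 6
  Job 2: processing = 7, completes at 13
  Job 3: processing = 12, completes at 25
  Job 4: processing = 15, completes at 40
  Job 5: processing = 15, completes at 55
  Job 6: processing = 16, completes at 71
  Job 7: processing = 19, completes at 90
Sum of completion times = 300
Average completion time = 300/7 = 42.8571

42.8571


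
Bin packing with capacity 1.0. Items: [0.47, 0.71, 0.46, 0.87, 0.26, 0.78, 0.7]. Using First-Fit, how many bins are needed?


Place items sequentially using First-Fit:
  Item 0.47 -> new Bin 1
  Item 0.71 -> new Bin 2
  Item 0.46 -> Bin 1 (now 0.93)
  Item 0.87 -> new Bin 3
  Item 0.26 -> Bin 2 (now 0.97)
  Item 0.78 -> new Bin 4
  Item 0.7 -> new Bin 5
Total bins used = 5

5


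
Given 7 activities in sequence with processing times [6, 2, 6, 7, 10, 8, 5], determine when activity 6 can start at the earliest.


Activity 6 starts after activities 1 through 5 complete.
Predecessor durations: [6, 2, 6, 7, 10]
ES = 6 + 2 + 6 + 7 + 10 = 31

31


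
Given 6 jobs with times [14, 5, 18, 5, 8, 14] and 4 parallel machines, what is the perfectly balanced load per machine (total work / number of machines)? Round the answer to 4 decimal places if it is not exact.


Total processing time = 14 + 5 + 18 + 5 + 8 + 14 = 64
Number of machines = 4
Ideal balanced load = 64 / 4 = 16.0

16.0


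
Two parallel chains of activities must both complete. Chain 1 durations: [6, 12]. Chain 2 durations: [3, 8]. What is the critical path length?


Path A total = 6 + 12 = 18
Path B total = 3 + 8 = 11
Critical path = longest path = max(18, 11) = 18

18


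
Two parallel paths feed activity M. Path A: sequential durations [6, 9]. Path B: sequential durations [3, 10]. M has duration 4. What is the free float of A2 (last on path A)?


ES(A2) = sum of predecessors on chain A = 6
EF(A2) = ES + duration = 6 + 9 = 15
Successor of A2 is M. ES(M) = max(sum(A), sum(B)) = max(15, 13) = 15
Free float = ES(successor) - EF(current) = 15 - 15 = 0

0


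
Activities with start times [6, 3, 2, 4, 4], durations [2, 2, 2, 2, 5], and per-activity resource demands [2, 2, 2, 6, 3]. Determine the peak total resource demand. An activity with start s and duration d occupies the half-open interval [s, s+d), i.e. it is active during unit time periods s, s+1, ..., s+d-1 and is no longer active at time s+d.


Each activity i is active on [start_i, start_i + duration_i).
Compute total resource usage per time slot:
  t=0: active resources = [], total = 0
  t=1: active resources = [], total = 0
  t=2: active resources = [2], total = 2
  t=3: active resources = [2, 2], total = 4
  t=4: active resources = [2, 6, 3], total = 11
  t=5: active resources = [6, 3], total = 9
  t=6: active resources = [2, 3], total = 5
  t=7: active resources = [2, 3], total = 5
  t=8: active resources = [3], total = 3
Peak resource demand = 11

11


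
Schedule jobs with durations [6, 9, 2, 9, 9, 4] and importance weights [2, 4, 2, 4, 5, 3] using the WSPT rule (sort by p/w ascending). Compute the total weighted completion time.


Compute p/w ratios and sort ascending (WSPT): [(2, 2), (4, 3), (9, 5), (9, 4), (9, 4), (6, 2)]
Compute weighted completion times:
  Job (p=2,w=2): C=2, w*C=2*2=4
  Job (p=4,w=3): C=6, w*C=3*6=18
  Job (p=9,w=5): C=15, w*C=5*15=75
  Job (p=9,w=4): C=24, w*C=4*24=96
  Job (p=9,w=4): C=33, w*C=4*33=132
  Job (p=6,w=2): C=39, w*C=2*39=78
Total weighted completion time = 403

403


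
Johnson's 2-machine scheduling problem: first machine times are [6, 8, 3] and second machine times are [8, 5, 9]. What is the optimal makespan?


Apply Johnson's rule:
  Group 1 (a <= b): [(3, 3, 9), (1, 6, 8)]
  Group 2 (a > b): [(2, 8, 5)]
Optimal job order: [3, 1, 2]
Schedule:
  Job 3: M1 done at 3, M2 done at 12
  Job 1: M1 done at 9, M2 done at 20
  Job 2: M1 done at 17, M2 done at 25
Makespan = 25

25


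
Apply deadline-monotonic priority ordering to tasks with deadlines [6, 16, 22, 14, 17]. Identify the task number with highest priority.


Sort tasks by relative deadline (ascending):
  Task 1: deadline = 6
  Task 4: deadline = 14
  Task 2: deadline = 16
  Task 5: deadline = 17
  Task 3: deadline = 22
Priority order (highest first): [1, 4, 2, 5, 3]
Highest priority task = 1

1


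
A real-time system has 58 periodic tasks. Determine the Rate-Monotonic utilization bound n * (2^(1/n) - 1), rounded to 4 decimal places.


Compute 2^(1/58) = 1.0120225098
Subtract 1: 1.0120225098 - 1 = 0.0120225098
Multiply by n: 58 * 0.0120225098 = 0.6973055684
Round to 4 dp: 0.6973

0.6973


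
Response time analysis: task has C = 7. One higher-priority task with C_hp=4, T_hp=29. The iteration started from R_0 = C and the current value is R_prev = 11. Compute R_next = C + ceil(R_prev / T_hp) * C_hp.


R_next = C + ceil(R_prev / T_hp) * C_hp
ceil(11 / 29) = ceil(0.3793) = 1
Interference = 1 * 4 = 4
R_next = 7 + 4 = 11
R_next = R_prev, so the iteration has converged (response time = 11).

11


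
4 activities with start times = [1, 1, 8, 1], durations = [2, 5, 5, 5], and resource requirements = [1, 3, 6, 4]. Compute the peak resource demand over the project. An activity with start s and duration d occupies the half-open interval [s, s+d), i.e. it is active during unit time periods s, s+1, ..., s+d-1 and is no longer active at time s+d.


Each activity i is active on [start_i, start_i + duration_i).
Compute total resource usage per time slot:
  t=0: active resources = [], total = 0
  t=1: active resources = [1, 3, 4], total = 8
  t=2: active resources = [1, 3, 4], total = 8
  t=3: active resources = [3, 4], total = 7
  t=4: active resources = [3, 4], total = 7
  t=5: active resources = [3, 4], total = 7
  t=6: active resources = [], total = 0
  t=7: active resources = [], total = 0
  t=8: active resources = [6], total = 6
  t=9: active resources = [6], total = 6
  t=10: active resources = [6], total = 6
  t=11: active resources = [6], total = 6
  t=12: active resources = [6], total = 6
Peak resource demand = 8

8


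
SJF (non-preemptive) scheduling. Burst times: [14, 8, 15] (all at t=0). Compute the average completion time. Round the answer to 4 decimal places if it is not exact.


SJF order (ascending): [8, 14, 15]
Completion times:
  Job 1: burst=8, C=8
  Job 2: burst=14, C=22
  Job 3: burst=15, C=37
Average completion = 67/3 = 22.3333

22.3333


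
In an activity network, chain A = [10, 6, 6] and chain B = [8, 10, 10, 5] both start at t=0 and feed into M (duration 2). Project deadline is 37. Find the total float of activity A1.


Forward pass: ES(A1) = sum of predecessors on chain A = 0
EF = ES + duration = 0 + 10 = 10
Backward pass: LF(M) = deadline = 37; LS(M) = 37 - 2 = 35
LF(A1) = LS(M) - sum(successors on chain A) = 35 - 12 = 23
LS = LF - duration = 23 - 10 = 13
Total float = LS - ES = 13 - 0 = 13

13


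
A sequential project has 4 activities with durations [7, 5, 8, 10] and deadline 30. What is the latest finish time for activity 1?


LF(activity 1) = deadline - sum of successor durations
Successors: activities 2 through 4 with durations [5, 8, 10]
Sum of successor durations = 23
LF = 30 - 23 = 7

7


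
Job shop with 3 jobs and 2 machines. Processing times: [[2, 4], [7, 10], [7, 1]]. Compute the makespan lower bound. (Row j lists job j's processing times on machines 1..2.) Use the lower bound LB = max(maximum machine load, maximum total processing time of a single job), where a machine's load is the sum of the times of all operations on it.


Machine loads:
  Machine 1: 2 + 7 + 7 = 16
  Machine 2: 4 + 10 + 1 = 15
Max machine load = 16
Job totals:
  Job 1: 6
  Job 2: 17
  Job 3: 8
Max job total = 17
Lower bound = max(16, 17) = 17

17


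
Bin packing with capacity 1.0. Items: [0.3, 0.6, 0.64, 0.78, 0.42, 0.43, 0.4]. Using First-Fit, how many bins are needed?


Place items sequentially using First-Fit:
  Item 0.3 -> new Bin 1
  Item 0.6 -> Bin 1 (now 0.9)
  Item 0.64 -> new Bin 2
  Item 0.78 -> new Bin 3
  Item 0.42 -> new Bin 4
  Item 0.43 -> Bin 4 (now 0.85)
  Item 0.4 -> new Bin 5
Total bins used = 5

5


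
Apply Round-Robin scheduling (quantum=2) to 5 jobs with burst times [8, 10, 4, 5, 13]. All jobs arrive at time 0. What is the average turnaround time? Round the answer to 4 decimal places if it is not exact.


Time quantum = 2
Execution trace:
  J1 runs 2 units, time = 2
  J2 runs 2 units, time = 4
  J3 runs 2 units, time = 6
  J4 runs 2 units, time = 8
  J5 runs 2 units, time = 10
  J1 runs 2 units, time = 12
  J2 runs 2 units, time = 14
  J3 runs 2 units, time = 16
  J4 runs 2 units, time = 18
  J5 runs 2 units, time = 20
  J1 runs 2 units, time = 22
  J2 runs 2 units, time = 24
  J4 runs 1 units, time = 25
  J5 runs 2 units, time = 27
  J1 runs 2 units, time = 29
  J2 runs 2 units, time = 31
  J5 runs 2 units, time = 33
  J2 runs 2 units, time = 35
  J5 runs 2 units, time = 37
  J5 runs 2 units, time = 39
  J5 runs 1 units, time = 40
Finish times: [29, 35, 16, 25, 40]
Average turnaround = 145/5 = 29.0

29.0


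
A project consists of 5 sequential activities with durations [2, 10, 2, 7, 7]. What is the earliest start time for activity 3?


Activity 3 starts after activities 1 through 2 complete.
Predecessor durations: [2, 10]
ES = 2 + 10 = 12

12


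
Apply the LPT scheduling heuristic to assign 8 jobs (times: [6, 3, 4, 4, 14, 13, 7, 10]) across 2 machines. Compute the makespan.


Sort jobs in decreasing order (LPT): [14, 13, 10, 7, 6, 4, 4, 3]
Assign each job to the least loaded machine:
  Machine 1: jobs [14, 7, 6, 4], load = 31
  Machine 2: jobs [13, 10, 4, 3], load = 30
Makespan = max load = 31

31


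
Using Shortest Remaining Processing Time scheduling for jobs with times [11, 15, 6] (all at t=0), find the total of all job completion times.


Since all jobs arrive at t=0, SRPT equals SPT ordering.
SPT order: [6, 11, 15]
Completion times:
  Job 1: p=6, C=6
  Job 2: p=11, C=17
  Job 3: p=15, C=32
Total completion time = 6 + 17 + 32 = 55

55


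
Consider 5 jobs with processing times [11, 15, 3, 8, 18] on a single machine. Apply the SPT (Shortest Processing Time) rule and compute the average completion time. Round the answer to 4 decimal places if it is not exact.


Sort jobs by processing time (SPT order): [3, 8, 11, 15, 18]
Compute completion times sequentially:
  Job 1: processing = 3, completes at 3
  Job 2: processing = 8, completes at 11
  Job 3: processing = 11, completes at 22
  Job 4: processing = 15, completes at 37
  Job 5: processing = 18, completes at 55
Sum of completion times = 128
Average completion time = 128/5 = 25.6

25.6


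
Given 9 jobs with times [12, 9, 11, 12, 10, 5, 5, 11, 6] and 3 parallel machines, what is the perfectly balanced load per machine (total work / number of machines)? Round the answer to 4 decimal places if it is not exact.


Total processing time = 12 + 9 + 11 + 12 + 10 + 5 + 5 + 11 + 6 = 81
Number of machines = 3
Ideal balanced load = 81 / 3 = 27.0

27.0


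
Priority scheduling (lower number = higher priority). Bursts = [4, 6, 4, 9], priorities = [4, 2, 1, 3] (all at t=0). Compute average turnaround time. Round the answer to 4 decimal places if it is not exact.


Sort by priority (ascending = highest first):
Order: [(1, 4), (2, 6), (3, 9), (4, 4)]
Completion times:
  Priority 1, burst=4, C=4
  Priority 2, burst=6, C=10
  Priority 3, burst=9, C=19
  Priority 4, burst=4, C=23
Average turnaround = 56/4 = 14.0

14.0


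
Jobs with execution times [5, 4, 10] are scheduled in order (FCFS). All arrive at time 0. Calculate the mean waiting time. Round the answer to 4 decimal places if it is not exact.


FCFS order (as given): [5, 4, 10]
Waiting times:
  Job 1: wait = 0
  Job 2: wait = 5
  Job 3: wait = 9
Sum of waiting times = 14
Average waiting time = 14/3 = 4.6667

4.6667


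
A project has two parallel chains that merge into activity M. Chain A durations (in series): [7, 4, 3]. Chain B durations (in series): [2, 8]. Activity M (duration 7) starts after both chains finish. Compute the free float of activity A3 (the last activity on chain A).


ES(A3) = sum of predecessors on chain A = 11
EF(A3) = ES + duration = 11 + 3 = 14
Successor of A3 is M. ES(M) = max(sum(A), sum(B)) = max(14, 10) = 14
Free float = ES(successor) - EF(current) = 14 - 14 = 0

0


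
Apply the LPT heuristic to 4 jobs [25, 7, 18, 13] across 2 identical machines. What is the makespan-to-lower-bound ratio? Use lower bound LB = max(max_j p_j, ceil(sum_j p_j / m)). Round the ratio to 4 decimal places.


LPT order: [25, 18, 13, 7]
Machine loads after assignment: [32, 31]
LPT makespan = 32
Lower bound = max(max_job, ceil(total/2)) = max(25, 32) = 32
Ratio = 32 / 32 = 1.0

1.0


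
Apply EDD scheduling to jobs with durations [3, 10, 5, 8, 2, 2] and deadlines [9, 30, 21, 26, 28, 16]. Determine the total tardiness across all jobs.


Sort by due date (EDD order): [(3, 9), (2, 16), (5, 21), (8, 26), (2, 28), (10, 30)]
Compute completion times and tardiness:
  Job 1: p=3, d=9, C=3, tardiness=max(0,3-9)=0
  Job 2: p=2, d=16, C=5, tardiness=max(0,5-16)=0
  Job 3: p=5, d=21, C=10, tardiness=max(0,10-21)=0
  Job 4: p=8, d=26, C=18, tardiness=max(0,18-26)=0
  Job 5: p=2, d=28, C=20, tardiness=max(0,20-28)=0
  Job 6: p=10, d=30, C=30, tardiness=max(0,30-30)=0
Total tardiness = 0

0


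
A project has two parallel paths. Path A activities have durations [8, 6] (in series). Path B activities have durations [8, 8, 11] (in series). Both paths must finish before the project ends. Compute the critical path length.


Path A total = 8 + 6 = 14
Path B total = 8 + 8 + 11 = 27
Critical path = longest path = max(14, 27) = 27

27


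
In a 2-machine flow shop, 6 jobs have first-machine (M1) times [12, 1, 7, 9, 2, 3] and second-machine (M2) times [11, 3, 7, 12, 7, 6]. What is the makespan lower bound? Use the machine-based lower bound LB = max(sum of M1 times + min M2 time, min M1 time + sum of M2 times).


LB1 = sum(M1 times) + min(M2 times) = 34 + 3 = 37
LB2 = min(M1 times) + sum(M2 times) = 1 + 46 = 47
Lower bound = max(LB1, LB2) = max(37, 47) = 47

47


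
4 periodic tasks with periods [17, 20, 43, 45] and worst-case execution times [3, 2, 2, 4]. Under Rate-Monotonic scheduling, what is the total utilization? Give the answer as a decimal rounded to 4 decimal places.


Compute individual utilizations (exact fractions):
  Task 1: C/T = 3/17 (approx. 0.1765)
  Task 2: C/T = 2/20 = 1/10 (approx. 0.1)
  Task 3: C/T = 2/43 (approx. 0.0465)
  Task 4: C/T = 4/45 (approx. 0.0889)
Total utilization U = 3/17 + 1/10 + 2/43 + 4/45 = 27097/65790
Rounded to 4 decimal places: U = 0.4119
RM (Liu & Layland) bound for 4 tasks = 0.756828; compare with U = 27097/65790 (approx. 0.411871)
U <= bound, so schedulable by RM sufficient condition.

0.4119


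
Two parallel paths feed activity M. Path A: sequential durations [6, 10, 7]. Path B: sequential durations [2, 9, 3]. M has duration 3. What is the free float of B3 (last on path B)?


ES(B3) = sum of predecessors on chain B = 11
EF(B3) = ES + duration = 11 + 3 = 14
Successor of B3 is M. ES(M) = max(sum(A), sum(B)) = max(23, 14) = 23
Free float = ES(successor) - EF(current) = 23 - 14 = 9

9


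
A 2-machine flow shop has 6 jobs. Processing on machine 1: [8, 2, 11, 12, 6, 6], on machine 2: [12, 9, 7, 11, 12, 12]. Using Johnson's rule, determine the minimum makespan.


Apply Johnson's rule:
  Group 1 (a <= b): [(2, 2, 9), (5, 6, 12), (6, 6, 12), (1, 8, 12)]
  Group 2 (a > b): [(4, 12, 11), (3, 11, 7)]
Optimal job order: [2, 5, 6, 1, 4, 3]
Schedule:
  Job 2: M1 done at 2, M2 done at 11
  Job 5: M1 done at 8, M2 done at 23
  Job 6: M1 done at 14, M2 done at 35
  Job 1: M1 done at 22, M2 done at 47
  Job 4: M1 done at 34, M2 done at 58
  Job 3: M1 done at 45, M2 done at 65
Makespan = 65

65


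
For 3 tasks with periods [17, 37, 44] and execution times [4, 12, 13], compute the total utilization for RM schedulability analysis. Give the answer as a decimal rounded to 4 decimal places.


Compute individual utilizations (exact fractions):
  Task 1: C/T = 4/17 (approx. 0.2353)
  Task 2: C/T = 12/37 (approx. 0.3243)
  Task 3: C/T = 13/44 (approx. 0.2955)
Total utilization U = 4/17 + 12/37 + 13/44 = 23665/27676
Rounded to 4 decimal places: U = 0.8551
RM (Liu & Layland) bound for 3 tasks = 0.779763; compare with U = 23665/27676 (approx. 0.855073)
bound < U <= 1, so the RM sufficient condition is not met (inconclusive; an exact test such as response-time analysis is needed).

0.8551


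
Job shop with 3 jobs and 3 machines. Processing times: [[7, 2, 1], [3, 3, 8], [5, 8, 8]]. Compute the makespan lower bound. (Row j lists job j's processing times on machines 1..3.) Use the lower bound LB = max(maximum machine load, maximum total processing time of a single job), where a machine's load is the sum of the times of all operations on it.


Machine loads:
  Machine 1: 7 + 3 + 5 = 15
  Machine 2: 2 + 3 + 8 = 13
  Machine 3: 1 + 8 + 8 = 17
Max machine load = 17
Job totals:
  Job 1: 10
  Job 2: 14
  Job 3: 21
Max job total = 21
Lower bound = max(17, 21) = 21

21
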